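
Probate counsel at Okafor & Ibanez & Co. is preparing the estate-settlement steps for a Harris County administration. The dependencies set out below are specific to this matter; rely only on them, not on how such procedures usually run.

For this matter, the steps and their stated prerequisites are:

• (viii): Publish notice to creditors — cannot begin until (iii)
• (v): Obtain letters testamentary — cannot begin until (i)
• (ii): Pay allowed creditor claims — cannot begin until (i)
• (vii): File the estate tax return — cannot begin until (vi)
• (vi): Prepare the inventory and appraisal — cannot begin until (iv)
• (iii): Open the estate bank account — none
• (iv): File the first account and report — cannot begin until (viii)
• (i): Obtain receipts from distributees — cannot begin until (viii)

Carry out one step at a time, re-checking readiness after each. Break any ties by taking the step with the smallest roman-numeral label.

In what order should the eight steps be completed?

(iii) (viii) (i) (ii) (iv) (v) (vi) (vii)

Only (iii) has no prerequisites, so it is first.
(viii) is the only step now ready → (viii).
Ready: (i) and (iv). (i) has the earlier label → (i).
Now (ii), (iv) and (v) have their prerequisites met. (ii) has the earlier label, so (ii) next.
(iv) and (v) are both available; (iv) has the earlier label → (iv).
(vi) now also ready, so the ready set is {(v), (vi)}; (v) has the earlier label → (v).
That leaves (vi) as the only ready step → (vi).
Next only (vii) has its prerequisites met → (vii).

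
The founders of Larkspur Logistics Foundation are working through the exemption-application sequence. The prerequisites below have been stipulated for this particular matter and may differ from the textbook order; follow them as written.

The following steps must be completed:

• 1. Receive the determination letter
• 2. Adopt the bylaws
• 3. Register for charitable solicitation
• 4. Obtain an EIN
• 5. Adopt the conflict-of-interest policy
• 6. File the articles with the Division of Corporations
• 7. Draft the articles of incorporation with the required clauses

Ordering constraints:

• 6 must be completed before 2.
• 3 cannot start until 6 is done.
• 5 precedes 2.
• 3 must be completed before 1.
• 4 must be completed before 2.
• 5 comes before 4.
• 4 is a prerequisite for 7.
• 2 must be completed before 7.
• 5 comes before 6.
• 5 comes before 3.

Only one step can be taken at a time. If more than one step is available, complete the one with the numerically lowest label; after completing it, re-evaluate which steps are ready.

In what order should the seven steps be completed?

5, 4, 6, 2, 3, 1, 7

Only 5 has no prerequisites, so it is first.
Now 4 and 6 have their prerequisites met. 4 has the earlier label, so 4 next.
6 needed 5, now all done → 6.
Now 2 and 3 have their prerequisites met. 2 has the earlier label, so 2 next.
Ready: 3 and 7. 3 has the earlier label → 3.
Now 1 and 7 have their prerequisites met. 1 has the earlier label, so 1 next.
That leaves 7 as the only ready step → 7.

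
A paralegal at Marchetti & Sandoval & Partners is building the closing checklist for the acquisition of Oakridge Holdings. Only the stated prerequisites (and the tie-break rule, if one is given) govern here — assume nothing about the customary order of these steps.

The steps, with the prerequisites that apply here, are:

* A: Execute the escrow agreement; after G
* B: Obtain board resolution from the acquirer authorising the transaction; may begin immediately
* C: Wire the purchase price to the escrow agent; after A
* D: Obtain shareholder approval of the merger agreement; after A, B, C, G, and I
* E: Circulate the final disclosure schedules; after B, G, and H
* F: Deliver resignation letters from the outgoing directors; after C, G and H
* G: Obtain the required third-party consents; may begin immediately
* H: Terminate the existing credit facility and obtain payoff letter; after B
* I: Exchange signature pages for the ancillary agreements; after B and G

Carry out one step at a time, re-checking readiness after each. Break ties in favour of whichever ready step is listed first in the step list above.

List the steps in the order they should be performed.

B G A C H E F I D

B and G have no prerequisites; B is listed earlier, so B is first.
Ready: G and H. G is listed earlier → G.
A and I now also ready, so the ready set is {A, H, I}; A is listed earlier → A.
Ready: C, H and I. C is listed earlier → C.
Ready: H and I. H is listed earlier → H.
Now E, F and I have their prerequisites met. E is listed earlier, so E next.
Now F and I have their prerequisites met. F is listed earlier, so F next.
Next only I has its prerequisites met → I.
D needed A, B, C, G and I, now all done → D.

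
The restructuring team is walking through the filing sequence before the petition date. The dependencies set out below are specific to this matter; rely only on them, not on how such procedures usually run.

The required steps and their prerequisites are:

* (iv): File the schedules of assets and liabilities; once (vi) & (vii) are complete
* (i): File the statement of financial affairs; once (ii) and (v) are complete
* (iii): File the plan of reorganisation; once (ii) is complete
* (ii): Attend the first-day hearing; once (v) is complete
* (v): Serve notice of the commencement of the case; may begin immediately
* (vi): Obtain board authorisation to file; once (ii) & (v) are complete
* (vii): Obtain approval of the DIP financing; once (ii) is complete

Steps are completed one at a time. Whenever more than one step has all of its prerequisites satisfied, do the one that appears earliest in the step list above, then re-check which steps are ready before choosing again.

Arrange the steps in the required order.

(v) (ii) (i) (iii) (vi) (vii) (iv)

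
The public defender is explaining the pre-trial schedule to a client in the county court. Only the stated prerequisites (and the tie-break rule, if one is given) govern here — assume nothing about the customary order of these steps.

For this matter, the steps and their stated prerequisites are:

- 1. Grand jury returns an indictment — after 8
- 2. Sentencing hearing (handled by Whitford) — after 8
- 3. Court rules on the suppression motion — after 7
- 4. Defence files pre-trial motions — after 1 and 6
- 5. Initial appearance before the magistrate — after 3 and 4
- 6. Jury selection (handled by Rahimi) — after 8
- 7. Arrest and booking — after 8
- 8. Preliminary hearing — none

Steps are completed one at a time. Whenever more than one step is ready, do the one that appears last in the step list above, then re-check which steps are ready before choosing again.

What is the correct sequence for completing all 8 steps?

8 7 6 3 2 1 4 5

8 is the only step with nothing outstanding, so it goes first.
7, 6, 2 and 1 are all available; 7 is listed later → 7.
Now 6, 3, 2 and 1 have their prerequisites met. 6 is listed later, so 6 next.
3, 2 and 1 are all available; 3 is listed later → 3.
Now 2 and 1 have their prerequisites met. 2 is listed later, so 2 next.
1 needed 8, now all done → 1.
4 is the only step now ready → 4.
5 needed 4 and 3, now all done → 5.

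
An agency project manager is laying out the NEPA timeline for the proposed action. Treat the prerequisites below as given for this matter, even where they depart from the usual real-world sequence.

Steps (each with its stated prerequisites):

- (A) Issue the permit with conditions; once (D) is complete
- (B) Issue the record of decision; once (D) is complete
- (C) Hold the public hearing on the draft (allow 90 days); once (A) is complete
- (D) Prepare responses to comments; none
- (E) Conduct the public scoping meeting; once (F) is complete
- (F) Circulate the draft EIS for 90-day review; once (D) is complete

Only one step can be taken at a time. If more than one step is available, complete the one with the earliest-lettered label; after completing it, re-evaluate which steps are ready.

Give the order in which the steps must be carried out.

(D) → (A) → (B) → (C) → (F) → (E)

Only (D) has no prerequisites, so it is first.
Ready: (A), (B) and (F). (A) has the earlier label → (A).
(C) now also ready, so the ready set is {(B), (C), (F)}; (B) has the earlier label → (B).
Now (C) and (F) have their prerequisites met. (C) has the earlier label, so (C) next.
That leaves (F) as the only ready step → (F).
(E) needed (F), now all done → (E).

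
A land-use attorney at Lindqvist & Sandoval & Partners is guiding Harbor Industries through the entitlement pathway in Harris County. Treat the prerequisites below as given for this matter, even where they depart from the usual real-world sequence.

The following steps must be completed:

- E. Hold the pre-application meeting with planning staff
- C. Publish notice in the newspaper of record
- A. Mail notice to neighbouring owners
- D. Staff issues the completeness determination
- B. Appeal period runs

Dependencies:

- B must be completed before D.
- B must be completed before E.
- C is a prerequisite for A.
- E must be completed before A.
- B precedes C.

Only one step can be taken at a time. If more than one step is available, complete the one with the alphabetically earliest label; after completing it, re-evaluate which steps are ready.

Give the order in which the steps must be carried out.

B is the only step with nothing outstanding, so it goes first.
C, D and E are all available; C has the earlier label → C.
D and E are both available; D has the earlier label → D.
Next only E has its prerequisites met → E.
Next only A has its prerequisites met → A.

B, C, D, E, A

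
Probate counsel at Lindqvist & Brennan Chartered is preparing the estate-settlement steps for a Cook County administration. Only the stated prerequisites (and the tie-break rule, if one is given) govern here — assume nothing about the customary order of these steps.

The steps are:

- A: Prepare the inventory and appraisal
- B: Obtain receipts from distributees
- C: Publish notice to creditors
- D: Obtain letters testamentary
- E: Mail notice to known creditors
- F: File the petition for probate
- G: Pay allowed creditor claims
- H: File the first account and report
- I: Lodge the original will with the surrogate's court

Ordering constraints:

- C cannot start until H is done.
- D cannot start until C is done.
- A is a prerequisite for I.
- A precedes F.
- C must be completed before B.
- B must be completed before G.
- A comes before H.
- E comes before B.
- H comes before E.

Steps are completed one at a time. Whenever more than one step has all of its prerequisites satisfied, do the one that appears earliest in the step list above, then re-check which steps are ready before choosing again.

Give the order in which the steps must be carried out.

A → F → H → C → D → E → B → G → I

A has no prerequisites → A first.
Now F, H and I have their prerequisites met. F is listed earlier, so F next.
Ready: H and I. H is listed earlier → H.
C and E now also ready, so the ready set is {C, E, I}; C is listed earlier → C.
Ready: D, E and I. D is listed earlier → D.
Ready: E and I. E is listed earlier → E.
B and I are both available; B is listed earlier → B.
G and I are both available; G is listed earlier → G.
I needed A, now all done → I.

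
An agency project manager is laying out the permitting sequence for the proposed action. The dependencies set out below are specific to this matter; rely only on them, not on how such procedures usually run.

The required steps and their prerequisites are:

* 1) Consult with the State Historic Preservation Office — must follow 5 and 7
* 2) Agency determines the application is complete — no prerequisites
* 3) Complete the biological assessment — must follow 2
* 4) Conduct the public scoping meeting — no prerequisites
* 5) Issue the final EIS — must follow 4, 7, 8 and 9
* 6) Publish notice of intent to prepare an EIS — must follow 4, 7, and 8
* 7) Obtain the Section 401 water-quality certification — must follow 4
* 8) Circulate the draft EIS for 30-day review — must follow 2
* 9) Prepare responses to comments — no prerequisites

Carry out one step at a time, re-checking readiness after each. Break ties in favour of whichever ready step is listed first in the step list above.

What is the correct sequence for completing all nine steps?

2, 4 and 9 have no prerequisites; 2 is listed earlier, so 2 is first.
Now 3, 4, 8 and 9 have their prerequisites met. 3 is listed earlier, so 3 next.
Ready: 4, 8 and 9. 4 is listed earlier → 4.
7 now also ready, so the ready set is {7, 8, 9}; 7 is listed earlier → 7.
8 and 9 are both available; 8 is listed earlier → 8.
6 and 9 are both available; 6 is listed earlier → 6.
9 is the only step now ready → 9.
5 is the only step now ready → 5.
That leaves 1 as the only ready step → 1.

2 → 3 → 4 → 7 → 8 → 6 → 9 → 5 → 1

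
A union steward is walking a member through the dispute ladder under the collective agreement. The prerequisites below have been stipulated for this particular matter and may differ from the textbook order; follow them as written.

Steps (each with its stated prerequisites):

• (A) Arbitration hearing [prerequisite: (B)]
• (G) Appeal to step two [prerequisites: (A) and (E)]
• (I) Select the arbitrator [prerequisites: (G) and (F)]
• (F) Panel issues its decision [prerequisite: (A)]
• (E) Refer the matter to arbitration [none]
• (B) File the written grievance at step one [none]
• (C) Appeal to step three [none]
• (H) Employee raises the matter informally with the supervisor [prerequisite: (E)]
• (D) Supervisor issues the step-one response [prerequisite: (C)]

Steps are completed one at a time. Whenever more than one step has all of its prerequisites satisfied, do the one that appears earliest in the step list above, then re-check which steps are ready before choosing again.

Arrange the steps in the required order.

(E), (B), (A), (G), (F), (I), (C), (H), (D)

(E), (B) and (C) have no prerequisites; (E) is listed earlier, so (E) is first.
(H) now also ready, so the ready set is {(B), (C), (H)}; (B) is listed earlier → (B).
Now (A), (C) and (H) have their prerequisites met. (A) is listed earlier, so (A) next.
(G) and (F) now also ready, so the ready set is {(G), (F), (C), (H)}; (G) is listed earlier → (G).
(F), (C) and (H) are all available; (F) is listed earlier → (F).
Now (I), (C) and (H) have their prerequisites met. (I) is listed earlier, so (I) next.
Now (C) and (H) have their prerequisites met. (C) is listed earlier, so (C) next.
(D) now also ready, so the ready set is {(H), (D)}; (H) is listed earlier → (H).
(D) needed (C), now all done → (D).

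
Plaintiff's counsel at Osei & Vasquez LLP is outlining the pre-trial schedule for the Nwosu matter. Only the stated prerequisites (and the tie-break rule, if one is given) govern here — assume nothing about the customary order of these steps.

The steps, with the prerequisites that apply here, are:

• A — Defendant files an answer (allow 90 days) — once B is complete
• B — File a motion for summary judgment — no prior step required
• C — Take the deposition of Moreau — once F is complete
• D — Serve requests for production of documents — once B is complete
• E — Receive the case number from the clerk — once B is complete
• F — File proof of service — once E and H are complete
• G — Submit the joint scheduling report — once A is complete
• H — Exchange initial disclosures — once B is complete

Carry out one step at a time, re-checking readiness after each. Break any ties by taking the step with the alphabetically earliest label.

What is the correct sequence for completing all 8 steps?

B, A, D, E, G, H, F, C

Only B has no prerequisites, so it is first.
Ready: A, D, E and H. A has the earlier label → A.
D, E, G and H are all available; D has the earlier label → D.
E, G and H are all available; E has the earlier label → E.
Now G and H have their prerequisites met. G has the earlier label, so G next.
Next only H has its prerequisites met → H.
F needed E and H, now all done → F.
C needed F, now all done → C.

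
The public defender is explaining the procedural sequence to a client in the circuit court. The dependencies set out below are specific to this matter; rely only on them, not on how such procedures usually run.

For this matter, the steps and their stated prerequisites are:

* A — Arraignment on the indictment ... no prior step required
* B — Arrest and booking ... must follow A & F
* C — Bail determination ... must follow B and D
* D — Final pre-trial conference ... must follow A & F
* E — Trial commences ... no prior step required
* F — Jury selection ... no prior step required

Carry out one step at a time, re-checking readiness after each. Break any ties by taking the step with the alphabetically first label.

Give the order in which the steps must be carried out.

Nothing is required for A, E and F. A has the earlier label → A first.
Ready: E and F. E has the earlier label → E.
Next only F has its prerequisites met → F.
Ready: B and D. B has the earlier label → B.
Next only D has its prerequisites met → D.
C needed B and D, now all done → C.

A → E → F → B → D → C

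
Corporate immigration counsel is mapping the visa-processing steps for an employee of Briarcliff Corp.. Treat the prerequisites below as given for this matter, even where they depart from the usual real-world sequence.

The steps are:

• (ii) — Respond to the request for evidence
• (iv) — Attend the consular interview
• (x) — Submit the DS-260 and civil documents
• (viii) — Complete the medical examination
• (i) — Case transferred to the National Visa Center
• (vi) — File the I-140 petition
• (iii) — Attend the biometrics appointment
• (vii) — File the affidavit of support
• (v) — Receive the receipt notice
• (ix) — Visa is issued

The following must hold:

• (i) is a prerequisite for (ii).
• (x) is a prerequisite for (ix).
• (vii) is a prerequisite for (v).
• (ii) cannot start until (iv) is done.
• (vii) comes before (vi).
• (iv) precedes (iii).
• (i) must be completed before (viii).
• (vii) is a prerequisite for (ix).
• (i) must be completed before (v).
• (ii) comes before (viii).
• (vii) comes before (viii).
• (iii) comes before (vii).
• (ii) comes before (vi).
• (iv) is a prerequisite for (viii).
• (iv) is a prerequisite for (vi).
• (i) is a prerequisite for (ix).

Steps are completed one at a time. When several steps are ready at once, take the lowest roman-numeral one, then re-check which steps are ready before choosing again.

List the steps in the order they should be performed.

(i), (iv), (ii), (iii), (vii), (v), (vi), (viii), (x), (ix)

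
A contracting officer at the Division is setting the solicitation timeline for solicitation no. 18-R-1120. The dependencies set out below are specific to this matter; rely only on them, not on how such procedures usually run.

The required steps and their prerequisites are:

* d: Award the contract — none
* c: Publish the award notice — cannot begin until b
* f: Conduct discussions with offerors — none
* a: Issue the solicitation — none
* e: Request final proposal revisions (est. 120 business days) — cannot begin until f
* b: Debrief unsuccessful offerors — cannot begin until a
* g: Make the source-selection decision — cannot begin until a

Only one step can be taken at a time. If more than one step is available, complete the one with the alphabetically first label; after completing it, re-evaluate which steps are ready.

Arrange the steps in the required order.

a → b → c → d → f → e → g

Nothing is required for a, d and f. a has the earlier label → a first.
Now b, d, f and g have their prerequisites met. b has the earlier label, so b next.
Now c, d, f and g have their prerequisites met. c has the earlier label, so c next.
Ready: d, f and g. d has the earlier label → d.
Now f and g have their prerequisites met. f has the earlier label, so f next.
Ready: e and g. e has the earlier label → e.
Next only g has its prerequisites met → g.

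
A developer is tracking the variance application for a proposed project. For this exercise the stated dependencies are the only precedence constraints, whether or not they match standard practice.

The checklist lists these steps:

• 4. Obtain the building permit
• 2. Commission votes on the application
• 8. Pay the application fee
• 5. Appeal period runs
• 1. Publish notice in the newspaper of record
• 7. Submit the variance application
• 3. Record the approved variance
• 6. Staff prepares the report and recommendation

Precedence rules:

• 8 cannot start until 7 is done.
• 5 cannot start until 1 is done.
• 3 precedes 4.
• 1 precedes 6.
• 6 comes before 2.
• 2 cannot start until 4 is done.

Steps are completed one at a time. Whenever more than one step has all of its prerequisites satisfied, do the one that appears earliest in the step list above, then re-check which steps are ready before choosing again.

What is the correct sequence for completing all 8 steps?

1 5 7 8 3 4 6 2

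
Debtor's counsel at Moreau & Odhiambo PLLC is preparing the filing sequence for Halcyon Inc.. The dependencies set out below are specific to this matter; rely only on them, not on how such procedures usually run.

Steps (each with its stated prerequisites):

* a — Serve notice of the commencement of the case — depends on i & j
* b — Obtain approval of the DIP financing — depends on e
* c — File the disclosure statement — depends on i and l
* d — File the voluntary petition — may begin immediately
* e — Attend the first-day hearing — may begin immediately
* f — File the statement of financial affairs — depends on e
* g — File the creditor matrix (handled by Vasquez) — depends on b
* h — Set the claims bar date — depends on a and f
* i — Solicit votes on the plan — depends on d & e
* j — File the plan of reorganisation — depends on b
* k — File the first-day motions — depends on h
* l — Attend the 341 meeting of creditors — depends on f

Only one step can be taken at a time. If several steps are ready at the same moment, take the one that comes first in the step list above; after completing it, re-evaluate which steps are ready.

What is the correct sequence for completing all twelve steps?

Nothing is required for d and e. d is listed earlier → d first.
Next only e has its prerequisites met → e.
b, f and i are all available; b is listed earlier → b.
f, g, i and j are all available; f is listed earlier → f.
g, i, j and l are all available; g is listed earlier → g.
Now i, j and l have their prerequisites met. i is listed earlier, so i next.
j and l are both available; j is listed earlier → j.
a now also ready, so the ready set is {a, l}; a is listed earlier → a.
h now also ready, so the ready set is {h, l}; h is listed earlier → h.
k now also ready, so the ready set is {k, l}; k is listed earlier → k.
l needed f, now all done → l.
c is the only step now ready → c.

d → e → b → f → g → i → j → a → h → k → l → c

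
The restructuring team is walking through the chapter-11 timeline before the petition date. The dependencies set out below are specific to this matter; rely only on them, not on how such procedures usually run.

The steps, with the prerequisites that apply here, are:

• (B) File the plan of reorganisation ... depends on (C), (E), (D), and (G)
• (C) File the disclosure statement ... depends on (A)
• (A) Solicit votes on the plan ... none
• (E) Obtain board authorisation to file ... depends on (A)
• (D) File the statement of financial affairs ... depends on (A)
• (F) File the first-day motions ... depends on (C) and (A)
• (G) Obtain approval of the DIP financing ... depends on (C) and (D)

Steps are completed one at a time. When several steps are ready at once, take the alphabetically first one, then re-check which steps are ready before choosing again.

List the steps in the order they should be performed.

(A) has no prerequisites → (A) first.
Ready: (C), (D) and (E). (C) has the earlier label → (C).
(F) now also ready, so the ready set is {(D), (E), (F)}; (D) has the earlier label → (D).
(G) now also ready, so the ready set is {(E), (F), (G)}; (E) has the earlier label → (E).
Ready: (F) and (G). (F) has the earlier label → (F).
Next only (G) has its prerequisites met → (G).
Next only (B) has its prerequisites met → (B).

(A) → (C) → (D) → (E) → (F) → (G) → (B)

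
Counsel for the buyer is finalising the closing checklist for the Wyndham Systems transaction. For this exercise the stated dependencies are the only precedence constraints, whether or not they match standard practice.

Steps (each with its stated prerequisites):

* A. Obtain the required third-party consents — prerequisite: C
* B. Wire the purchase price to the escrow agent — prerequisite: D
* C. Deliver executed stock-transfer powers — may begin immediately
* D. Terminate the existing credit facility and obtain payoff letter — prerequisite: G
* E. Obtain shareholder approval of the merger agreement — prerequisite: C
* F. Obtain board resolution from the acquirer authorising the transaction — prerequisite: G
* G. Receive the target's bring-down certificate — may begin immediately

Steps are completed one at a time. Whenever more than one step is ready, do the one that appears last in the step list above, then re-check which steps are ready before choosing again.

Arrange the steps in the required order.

G and C have no prerequisites; G is listed later, so G is first.
F and D now also ready, so the ready set is {F, D, C}; F is listed later → F.
Ready: D and C. D is listed later → D.
Ready: C and B. C is listed later → C.
E and A now also ready, so the ready set is {E, B, A}; E is listed later → E.
B and A are both available; B is listed later → B.
A needed C, now all done → A.

G → F → D → C → E → B → A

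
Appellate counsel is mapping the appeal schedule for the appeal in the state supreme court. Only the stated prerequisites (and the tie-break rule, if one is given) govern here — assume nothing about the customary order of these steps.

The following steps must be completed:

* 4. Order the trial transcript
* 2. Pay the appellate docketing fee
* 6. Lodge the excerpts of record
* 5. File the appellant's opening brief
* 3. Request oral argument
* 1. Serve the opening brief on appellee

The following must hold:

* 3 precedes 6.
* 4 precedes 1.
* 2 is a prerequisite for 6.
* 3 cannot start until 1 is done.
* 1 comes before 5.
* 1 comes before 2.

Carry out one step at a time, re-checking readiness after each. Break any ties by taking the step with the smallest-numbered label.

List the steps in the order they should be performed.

4 is the only step with nothing outstanding, so it goes first.
That leaves 1 as the only ready step → 1.
2, 3 and 5 are all available; 2 has the earlier label → 2.
Ready: 3 and 5. 3 has the earlier label → 3.
6 now also ready, so the ready set is {5, 6}; 5 has the earlier label → 5.
6 needed 2 and 3, now all done → 6.

4, 1, 2, 3, 5, 6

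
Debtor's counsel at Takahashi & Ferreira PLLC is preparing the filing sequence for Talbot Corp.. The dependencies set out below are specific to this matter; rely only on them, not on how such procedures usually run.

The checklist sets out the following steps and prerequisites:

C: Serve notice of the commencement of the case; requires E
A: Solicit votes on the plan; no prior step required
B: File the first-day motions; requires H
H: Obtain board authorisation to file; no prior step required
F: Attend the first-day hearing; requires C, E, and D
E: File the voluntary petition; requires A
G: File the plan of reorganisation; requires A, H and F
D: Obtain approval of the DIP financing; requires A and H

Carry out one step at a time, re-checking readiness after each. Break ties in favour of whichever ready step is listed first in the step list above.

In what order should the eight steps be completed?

A, H, B, E, C, D, F, G

Nothing is required for A and H. A is listed earlier → A first.
Now H and E have their prerequisites met. H is listed earlier, so H next.
Now B, E and D have their prerequisites met. B is listed earlier, so B next.
Ready: E and D. E is listed earlier → E.
Now C and D have their prerequisites met. C is listed earlier, so C next.
D is the only step now ready → D.
F is the only step now ready → F.
Next only G has its prerequisites met → G.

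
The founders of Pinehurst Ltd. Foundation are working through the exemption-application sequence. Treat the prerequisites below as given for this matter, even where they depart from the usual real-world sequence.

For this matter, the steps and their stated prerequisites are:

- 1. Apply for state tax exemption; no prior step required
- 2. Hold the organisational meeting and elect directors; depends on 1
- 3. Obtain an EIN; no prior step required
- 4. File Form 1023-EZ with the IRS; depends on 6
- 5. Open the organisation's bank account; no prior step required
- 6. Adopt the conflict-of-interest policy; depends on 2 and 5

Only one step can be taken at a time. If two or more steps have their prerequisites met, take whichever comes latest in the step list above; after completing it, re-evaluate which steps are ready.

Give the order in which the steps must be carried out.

5 3 1 2 6 4

Nothing is required for 5, 3 and 1. 5 is listed later → 5 first.
Ready: 3 and 1. 3 is listed later → 3.
1 is the only step now ready → 1.
2 is the only step now ready → 2.
Next only 6 has its prerequisites met → 6.
That leaves 4 as the only ready step → 4.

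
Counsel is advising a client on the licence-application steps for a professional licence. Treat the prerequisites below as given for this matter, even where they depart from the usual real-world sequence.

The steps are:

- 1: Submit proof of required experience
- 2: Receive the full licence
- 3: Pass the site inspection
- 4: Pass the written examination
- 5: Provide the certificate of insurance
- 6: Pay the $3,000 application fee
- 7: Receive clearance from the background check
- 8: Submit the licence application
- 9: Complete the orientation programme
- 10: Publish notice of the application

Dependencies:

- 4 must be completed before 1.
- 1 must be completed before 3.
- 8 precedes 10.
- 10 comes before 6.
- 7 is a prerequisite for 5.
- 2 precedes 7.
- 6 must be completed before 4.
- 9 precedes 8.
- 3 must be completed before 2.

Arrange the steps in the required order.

9, 8, 10, 6, 4, 1, 3, 2, 7, 5

9 is the only step with nothing outstanding, so it goes first.
8 is the only step now ready → 8.
10 is the only step now ready → 10.
6 is the only step now ready → 6.
4 needed 6, now all done → 4.
That leaves 1 as the only ready step → 1.
3 needed 1, now all done → 3.
2 is the only step now ready → 2.
7 needed 2, now all done → 7.
That leaves 5 as the only ready step → 5.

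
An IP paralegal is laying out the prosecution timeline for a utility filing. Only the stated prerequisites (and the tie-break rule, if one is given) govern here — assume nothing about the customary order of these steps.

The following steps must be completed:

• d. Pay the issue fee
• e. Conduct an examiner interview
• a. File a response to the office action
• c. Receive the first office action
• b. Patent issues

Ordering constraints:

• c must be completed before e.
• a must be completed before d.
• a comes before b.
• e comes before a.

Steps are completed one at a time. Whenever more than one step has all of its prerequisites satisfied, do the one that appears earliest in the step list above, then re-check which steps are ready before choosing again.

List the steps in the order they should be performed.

c has no prerequisites → c first.
e needed c, now all done → e.
a needed e, now all done → a.
d and b are both available; d is listed earlier → d.
b needed a, now all done → b.

c → e → a → d → b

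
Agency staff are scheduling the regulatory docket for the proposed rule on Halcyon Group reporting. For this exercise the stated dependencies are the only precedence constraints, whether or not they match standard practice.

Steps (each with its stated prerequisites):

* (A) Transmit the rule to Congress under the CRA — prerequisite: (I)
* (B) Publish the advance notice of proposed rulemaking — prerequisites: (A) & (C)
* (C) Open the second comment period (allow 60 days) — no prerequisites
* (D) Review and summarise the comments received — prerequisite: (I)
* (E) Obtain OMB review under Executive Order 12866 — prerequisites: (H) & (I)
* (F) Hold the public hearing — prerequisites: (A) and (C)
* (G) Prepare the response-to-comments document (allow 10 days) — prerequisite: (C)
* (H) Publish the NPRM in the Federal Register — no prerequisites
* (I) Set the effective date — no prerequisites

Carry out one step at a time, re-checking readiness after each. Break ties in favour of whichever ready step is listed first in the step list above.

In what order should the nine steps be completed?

(C) (G) (H) (I) (A) (B) (D) (E) (F)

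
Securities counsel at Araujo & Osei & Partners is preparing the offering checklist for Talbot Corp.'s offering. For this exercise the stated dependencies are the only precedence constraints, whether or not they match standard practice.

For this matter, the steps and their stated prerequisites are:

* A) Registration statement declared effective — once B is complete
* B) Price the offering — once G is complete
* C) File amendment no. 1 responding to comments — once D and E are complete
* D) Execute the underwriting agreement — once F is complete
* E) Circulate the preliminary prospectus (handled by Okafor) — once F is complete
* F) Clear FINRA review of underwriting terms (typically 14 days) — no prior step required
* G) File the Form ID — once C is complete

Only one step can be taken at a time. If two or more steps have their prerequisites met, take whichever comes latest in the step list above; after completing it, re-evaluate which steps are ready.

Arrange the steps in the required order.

F, E, D, C, G, B, A

F is the only step with nothing outstanding, so it goes first.
E and D are both available; E is listed later → E.
Next only D has its prerequisites met → D.
That leaves C as the only ready step → C.
G needed C, now all done → G.
B needed G, now all done → B.
That leaves A as the only ready step → A.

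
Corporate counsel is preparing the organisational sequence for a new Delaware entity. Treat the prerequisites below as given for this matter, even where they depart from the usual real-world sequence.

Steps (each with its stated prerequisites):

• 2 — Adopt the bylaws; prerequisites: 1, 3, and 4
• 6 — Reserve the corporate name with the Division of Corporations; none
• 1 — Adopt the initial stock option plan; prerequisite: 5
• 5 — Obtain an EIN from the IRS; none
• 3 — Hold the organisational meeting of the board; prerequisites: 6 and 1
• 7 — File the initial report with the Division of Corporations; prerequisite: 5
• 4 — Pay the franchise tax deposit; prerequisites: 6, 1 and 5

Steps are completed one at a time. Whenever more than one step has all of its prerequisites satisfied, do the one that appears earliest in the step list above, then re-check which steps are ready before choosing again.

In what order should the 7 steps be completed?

6 and 5 have no prerequisites; 6 is listed earlier, so 6 is first.
Next only 5 has its prerequisites met → 5.
Now 1 and 7 have their prerequisites met. 1 is listed earlier, so 1 next.
3 and 4 now also ready, so the ready set is {3, 7, 4}; 3 is listed earlier → 3.
Now 7 and 4 have their prerequisites met. 7 is listed earlier, so 7 next.
4 needed 6, 1 and 5, now all done → 4.
2 is the only step now ready → 2.

6 5 1 3 7 4 2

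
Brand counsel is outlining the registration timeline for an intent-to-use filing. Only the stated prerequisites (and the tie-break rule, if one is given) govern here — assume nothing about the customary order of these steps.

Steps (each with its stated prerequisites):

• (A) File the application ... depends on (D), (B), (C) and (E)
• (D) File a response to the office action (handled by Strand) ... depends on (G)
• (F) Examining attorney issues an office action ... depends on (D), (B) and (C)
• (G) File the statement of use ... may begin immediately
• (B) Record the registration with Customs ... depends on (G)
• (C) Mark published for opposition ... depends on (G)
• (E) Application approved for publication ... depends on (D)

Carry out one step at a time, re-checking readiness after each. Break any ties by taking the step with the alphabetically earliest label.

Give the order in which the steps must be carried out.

(G) → (B) → (C) → (D) → (E) → (A) → (F)

Only (G) has no prerequisites, so it is first.
Ready: (B), (C) and (D). (B) has the earlier label → (B).
Ready: (C) and (D). (C) has the earlier label → (C).
(D) needed (G), now all done → (D).
(E) and (F) are both available; (E) has the earlier label → (E).
Now (A) and (F) have their prerequisites met. (A) has the earlier label, so (A) next.
(F) needed (B), (C) and (D), now all done → (F).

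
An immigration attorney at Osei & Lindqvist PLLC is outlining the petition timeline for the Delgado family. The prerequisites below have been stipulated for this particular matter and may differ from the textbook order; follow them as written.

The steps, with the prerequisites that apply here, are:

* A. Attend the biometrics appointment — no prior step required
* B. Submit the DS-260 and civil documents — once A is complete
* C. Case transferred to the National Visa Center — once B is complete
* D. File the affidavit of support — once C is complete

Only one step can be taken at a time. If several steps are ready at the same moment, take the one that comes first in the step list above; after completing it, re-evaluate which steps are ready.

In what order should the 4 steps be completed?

A B C D

A is the only step with nothing outstanding, so it goes first.
B needed A, now all done → B.
C needed B, now all done → C.
That leaves D as the only ready step → D.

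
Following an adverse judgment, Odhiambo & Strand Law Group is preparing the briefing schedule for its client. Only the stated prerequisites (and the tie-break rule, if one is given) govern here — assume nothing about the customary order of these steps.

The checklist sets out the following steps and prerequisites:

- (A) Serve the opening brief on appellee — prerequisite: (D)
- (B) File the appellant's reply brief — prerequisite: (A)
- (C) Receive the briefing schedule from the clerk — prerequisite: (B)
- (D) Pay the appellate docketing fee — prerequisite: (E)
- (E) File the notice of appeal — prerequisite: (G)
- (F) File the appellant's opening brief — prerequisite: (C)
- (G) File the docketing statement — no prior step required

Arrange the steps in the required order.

(G) → (E) → (D) → (A) → (B) → (C) → (F)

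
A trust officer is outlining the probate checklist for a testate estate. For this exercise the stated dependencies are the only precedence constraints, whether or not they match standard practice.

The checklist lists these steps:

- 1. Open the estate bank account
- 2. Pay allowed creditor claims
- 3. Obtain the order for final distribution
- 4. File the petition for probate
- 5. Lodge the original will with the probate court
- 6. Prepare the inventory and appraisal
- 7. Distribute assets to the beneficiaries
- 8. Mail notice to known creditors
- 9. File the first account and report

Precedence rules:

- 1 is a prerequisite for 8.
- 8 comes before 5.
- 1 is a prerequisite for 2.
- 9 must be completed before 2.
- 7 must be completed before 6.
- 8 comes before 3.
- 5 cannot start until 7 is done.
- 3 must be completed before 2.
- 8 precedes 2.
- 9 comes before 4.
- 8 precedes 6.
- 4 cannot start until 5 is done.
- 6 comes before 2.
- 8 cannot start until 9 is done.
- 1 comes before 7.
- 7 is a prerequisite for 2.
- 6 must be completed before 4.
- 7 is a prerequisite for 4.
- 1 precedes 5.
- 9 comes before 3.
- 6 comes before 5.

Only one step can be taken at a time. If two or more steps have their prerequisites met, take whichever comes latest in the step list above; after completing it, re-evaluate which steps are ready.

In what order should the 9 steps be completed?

9 1 8 7 6 5 4 3 2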